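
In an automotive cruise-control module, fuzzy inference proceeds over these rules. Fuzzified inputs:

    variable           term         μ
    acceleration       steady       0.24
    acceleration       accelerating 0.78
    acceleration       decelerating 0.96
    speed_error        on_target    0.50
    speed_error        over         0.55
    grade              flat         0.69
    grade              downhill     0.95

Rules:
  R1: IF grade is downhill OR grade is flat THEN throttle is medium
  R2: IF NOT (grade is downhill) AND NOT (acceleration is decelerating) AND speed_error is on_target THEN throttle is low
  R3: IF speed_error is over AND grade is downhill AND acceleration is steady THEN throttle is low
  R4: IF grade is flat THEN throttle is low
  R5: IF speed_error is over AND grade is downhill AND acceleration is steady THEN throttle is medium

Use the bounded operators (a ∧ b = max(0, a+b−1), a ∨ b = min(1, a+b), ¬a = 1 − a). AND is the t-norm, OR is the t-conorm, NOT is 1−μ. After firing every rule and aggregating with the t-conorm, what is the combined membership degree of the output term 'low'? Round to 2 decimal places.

0.69

R1: downhill=0.95, flat=0.69; OR[min(1, a+b)] → w = 1.00
R2: ¬downhill=1−0.95=0.05, ¬decelerating=1−0.96=0.04, on_target=0.50; AND[max(0, a+b−1)] → w = 0.00
R3: over=0.55, downhill=0.95, steady=0.24; AND[max(0, a+b−1)] → w = 0.00
R4: flat=0.69 → w = 0.69
R5: over=0.55, downhill=0.95, steady=0.24; AND[max(0, a+b−1)] → w = 0.00
Rules with consequent 'low': {R2, R3, R4} → strengths 0.00, 0.00, 0.69
Aggregate via t-conorm [min(1, a+b)]: 0.69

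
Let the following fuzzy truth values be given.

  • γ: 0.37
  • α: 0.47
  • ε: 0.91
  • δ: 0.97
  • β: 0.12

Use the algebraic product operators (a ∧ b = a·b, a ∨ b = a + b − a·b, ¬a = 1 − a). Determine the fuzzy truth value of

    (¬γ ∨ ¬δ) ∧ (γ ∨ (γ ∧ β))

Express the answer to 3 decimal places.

0.255

¬γ = 1 − 0.3700 = 0.6300
¬δ = 1 − 0.9700 = 0.0300
¬γ ∨ ¬δ = a + b − a·b on (0.6300, 0.0300) = 0.6411
γ ∧ β = a·b on (0.3700, 0.1200) = 0.0444
γ ∨ (γ ∧ β) = a + b − a·b on (0.3700, 0.0444) = 0.3980
(¬γ ∨ ¬δ) ∧ (γ ∨ (γ ∧ β)) = a·b on (0.6411, 0.3980) = 0.2551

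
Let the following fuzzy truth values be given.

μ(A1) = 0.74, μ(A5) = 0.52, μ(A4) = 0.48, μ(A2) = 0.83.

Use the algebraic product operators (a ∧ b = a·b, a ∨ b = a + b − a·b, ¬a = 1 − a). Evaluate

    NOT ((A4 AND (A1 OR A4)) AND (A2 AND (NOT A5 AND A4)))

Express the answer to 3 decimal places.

0.921

A1 OR A4 = a + b − a·b on (0.7400, 0.4800) = 0.8648
A4 AND (A1 OR A4) = a·b on (0.4800, 0.8648) = 0.4151
NOT A5 = 1 − 0.5200 = 0.4800
NOT A5 AND A4 = a·b on (0.4800, 0.4800) = 0.2304
A2 AND (NOT A5 AND A4) = a·b on (0.8300, 0.2304) = 0.1912
(A4 AND (A1 OR A4)) AND (A2 AND (NOT A5 AND A4)) = a·b on (0.4151, 0.1912) = 0.0794
NOT ((A4 AND (A1 OR A4)) AND (A2 AND (NOT A5 AND A4))) = 1 − 0.0794 = 0.9206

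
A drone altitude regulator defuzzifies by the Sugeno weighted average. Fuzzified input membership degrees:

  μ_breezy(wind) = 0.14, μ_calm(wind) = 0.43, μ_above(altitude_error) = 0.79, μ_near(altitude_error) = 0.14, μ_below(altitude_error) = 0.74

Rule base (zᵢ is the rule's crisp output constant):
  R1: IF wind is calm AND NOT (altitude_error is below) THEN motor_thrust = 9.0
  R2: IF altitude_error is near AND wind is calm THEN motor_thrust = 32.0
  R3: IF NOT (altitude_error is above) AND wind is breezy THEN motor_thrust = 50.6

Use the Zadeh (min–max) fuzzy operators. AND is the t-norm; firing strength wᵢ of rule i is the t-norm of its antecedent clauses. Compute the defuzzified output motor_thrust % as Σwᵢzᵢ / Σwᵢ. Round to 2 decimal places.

25.75

R1 (z=9.0): calm=0.43, ¬below=1−0.74=0.26; AND[min(a, b)] → w = 0.26
R2 (z=32.0): near=0.14, calm=0.43; AND[min(a, b)] → w = 0.14
R3 (z=50.6): ¬above=1−0.79=0.21, breezy=0.14; AND[min(a, b)] → w = 0.14
Weighted average = (0.26·9.0 + 0.14·32.0 + 0.14·50.6) / (0.26 + 0.14 + 0.14)
  = 13.9040 / 0.5400 = 25.75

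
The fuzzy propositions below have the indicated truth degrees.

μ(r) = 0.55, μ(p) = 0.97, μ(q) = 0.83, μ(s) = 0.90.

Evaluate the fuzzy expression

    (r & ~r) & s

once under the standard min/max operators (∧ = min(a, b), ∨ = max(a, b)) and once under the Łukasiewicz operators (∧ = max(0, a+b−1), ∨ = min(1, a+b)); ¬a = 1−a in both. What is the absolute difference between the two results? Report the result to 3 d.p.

0.450

Under standard min/max:
  ~r = 1 − 0.55 = 0.45
  r & ~r = min(a, b) on (0.55, 0.45) = 0.45
  (r & ~r) & s = min(a, b) on (0.45, 0.90) = 0.45
  → value = 0.4500
Under Łukasiewicz:
  ~r = 1 − 0.55 = 0.45
  r & ~r = max(0, a+b−1) on (0.55, 0.45) = 0.00
  (r & ~r) & s = max(0, a+b−1) on (0.00, 0.90) = 0.00
  → value = 0.0000
|0.4500 − 0.0000| = 0.450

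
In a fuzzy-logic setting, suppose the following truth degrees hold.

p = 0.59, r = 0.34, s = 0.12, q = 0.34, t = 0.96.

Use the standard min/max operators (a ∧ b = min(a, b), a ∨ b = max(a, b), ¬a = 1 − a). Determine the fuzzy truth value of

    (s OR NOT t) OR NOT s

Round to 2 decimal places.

0.88

NOT t = 1 − 0.96 = 0.04
s OR NOT t = max(a, b) on (0.12, 0.04) = 0.12
NOT s = 1 − 0.12 = 0.88
(s OR NOT t) OR NOT s = max(a, b) on (0.12, 0.88) = 0.88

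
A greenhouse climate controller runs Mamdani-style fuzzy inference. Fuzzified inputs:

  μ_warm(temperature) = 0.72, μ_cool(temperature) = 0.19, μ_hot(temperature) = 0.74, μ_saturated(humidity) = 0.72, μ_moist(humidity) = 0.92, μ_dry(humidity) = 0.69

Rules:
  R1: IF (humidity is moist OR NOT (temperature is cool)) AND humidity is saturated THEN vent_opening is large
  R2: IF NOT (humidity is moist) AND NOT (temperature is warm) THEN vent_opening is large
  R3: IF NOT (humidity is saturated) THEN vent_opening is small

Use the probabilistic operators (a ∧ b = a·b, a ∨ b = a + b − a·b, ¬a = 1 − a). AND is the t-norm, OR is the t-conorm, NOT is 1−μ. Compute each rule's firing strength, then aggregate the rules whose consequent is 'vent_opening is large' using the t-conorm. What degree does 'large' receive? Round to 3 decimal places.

0.716

R1: (moist=0.92 OR ¬cool=1−0.19=0.81) = 0.9848; AND[a·b] with saturated=0.72 → w = 0.7091
R2: ¬moist=1−0.92=0.08, ¬warm=1−0.72=0.28; AND[a·b] → w = 0.0224
R3: ¬saturated=1−0.72=0.28 → w = 0.2800
Rules with consequent 'large': {R1, R2} → strengths 0.7091, 0.0224
Aggregate via t-conorm [a + b − a·b]: 0.7156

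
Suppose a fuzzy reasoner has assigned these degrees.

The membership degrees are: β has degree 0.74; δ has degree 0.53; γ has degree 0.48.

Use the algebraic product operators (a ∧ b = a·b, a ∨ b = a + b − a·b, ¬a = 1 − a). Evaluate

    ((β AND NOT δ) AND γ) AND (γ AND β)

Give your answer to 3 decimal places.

NOT δ = 1 − 0.5300 = 0.4700
β AND NOT δ = a·b on (0.7400, 0.4700) = 0.3478
(β AND NOT δ) AND γ = a·b on (0.3478, 0.4800) = 0.1669
γ AND β = a·b on (0.4800, 0.7400) = 0.3552
((β AND NOT δ) AND γ) AND (γ AND β) = a·b on (0.1669, 0.3552) = 0.0593

0.059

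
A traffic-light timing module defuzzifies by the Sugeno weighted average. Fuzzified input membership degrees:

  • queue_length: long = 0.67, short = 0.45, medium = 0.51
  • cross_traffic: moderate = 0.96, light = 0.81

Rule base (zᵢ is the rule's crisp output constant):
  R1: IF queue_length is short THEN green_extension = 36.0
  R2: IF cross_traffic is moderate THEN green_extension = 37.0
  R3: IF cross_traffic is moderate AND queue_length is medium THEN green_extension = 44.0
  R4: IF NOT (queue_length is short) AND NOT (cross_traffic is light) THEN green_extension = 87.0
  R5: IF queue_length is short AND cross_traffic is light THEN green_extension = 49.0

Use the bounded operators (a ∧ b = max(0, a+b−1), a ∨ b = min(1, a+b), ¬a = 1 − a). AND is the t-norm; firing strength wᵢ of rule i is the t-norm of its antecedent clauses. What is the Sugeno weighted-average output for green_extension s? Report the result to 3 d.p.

R1 (z=36.0): short=0.45 → w = 0.45
R2 (z=37.0): moderate=0.96 → w = 0.96
R3 (z=44.0): moderate=0.96, medium=0.51; AND[max(0, a+b−1)] → w = 0.47
R4 (z=87.0): ¬short=1−0.45=0.55, ¬light=1−0.81=0.19; AND[max(0, a+b−1)] → w = 0.00
R5 (z=49.0): short=0.45, light=0.81; AND[max(0, a+b−1)] → w = 0.26
Weighted average = (0.45·36.0 + 0.96·37.0 + 0.47·44.0 + 0.00·87.0 + 0.26·49.0) / (0.45 + 0.96 + 0.47 + 0.00 + 0.26)
  = 85.1400 / 2.1400 = 39.785

39.785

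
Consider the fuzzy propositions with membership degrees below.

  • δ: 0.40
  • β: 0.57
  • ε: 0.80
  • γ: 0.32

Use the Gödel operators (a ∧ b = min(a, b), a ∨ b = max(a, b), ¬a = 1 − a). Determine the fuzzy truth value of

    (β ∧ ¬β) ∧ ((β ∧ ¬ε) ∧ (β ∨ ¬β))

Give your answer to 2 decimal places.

¬β = 1 − 0.57 = 0.43
β ∧ ¬β = min(a, b) on (0.57, 0.43) = 0.43
¬ε = 1 − 0.80 = 0.20
β ∧ ¬ε = min(a, b) on (0.57, 0.20) = 0.20
¬β = 1 − 0.57 = 0.43
β ∨ ¬β = max(a, b) on (0.57, 0.43) = 0.57
(β ∧ ¬ε) ∧ (β ∨ ¬β) = min(a, b) on (0.20, 0.57) = 0.20
(β ∧ ¬β) ∧ ((β ∧ ¬ε) ∧ (β ∨ ¬β)) = min(a, b) on (0.43, 0.20) = 0.20

0.20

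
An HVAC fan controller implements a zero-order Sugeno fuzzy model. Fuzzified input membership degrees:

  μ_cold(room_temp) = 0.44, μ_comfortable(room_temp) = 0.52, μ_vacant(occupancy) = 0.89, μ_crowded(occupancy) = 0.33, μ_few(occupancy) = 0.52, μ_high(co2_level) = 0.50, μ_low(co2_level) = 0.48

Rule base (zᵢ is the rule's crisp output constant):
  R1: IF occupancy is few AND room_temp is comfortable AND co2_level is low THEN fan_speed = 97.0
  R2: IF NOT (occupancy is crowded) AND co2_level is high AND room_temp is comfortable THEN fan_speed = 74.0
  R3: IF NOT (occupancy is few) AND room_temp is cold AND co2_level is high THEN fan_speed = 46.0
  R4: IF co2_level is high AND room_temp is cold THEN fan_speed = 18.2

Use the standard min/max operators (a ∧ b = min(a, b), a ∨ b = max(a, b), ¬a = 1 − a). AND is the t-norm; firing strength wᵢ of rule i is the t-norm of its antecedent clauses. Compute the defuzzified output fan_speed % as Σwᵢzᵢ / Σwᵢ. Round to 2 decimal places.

R1 (z=97.0): few=0.52, comfortable=0.52, low=0.48; AND[min(a, b)] → w = 0.48
R2 (z=74.0): ¬crowded=1−0.33=0.67, high=0.50, comfortable=0.52; AND[min(a, b)] → w = 0.50
R3 (z=46.0): ¬few=1−0.52=0.48, cold=0.44, high=0.50; AND[min(a, b)] → w = 0.44
R4 (z=18.2): high=0.50, cold=0.44; AND[min(a, b)] → w = 0.44
Weighted average = (0.48·97.0 + 0.50·74.0 + 0.44·46.0 + 0.44·18.2) / (0.48 + 0.50 + 0.44 + 0.44)
  = 111.8080 / 1.8600 = 60.11

60.11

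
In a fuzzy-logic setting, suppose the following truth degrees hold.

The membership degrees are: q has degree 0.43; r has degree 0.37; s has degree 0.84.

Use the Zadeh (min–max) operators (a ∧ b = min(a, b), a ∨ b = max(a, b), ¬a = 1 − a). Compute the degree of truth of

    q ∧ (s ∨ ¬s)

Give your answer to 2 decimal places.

¬s = 1 − 0.84 = 0.16
s ∨ ¬s = max(a, b) on (0.84, 0.16) = 0.84
q ∧ (s ∨ ¬s) = min(a, b) on (0.43, 0.84) = 0.43

0.43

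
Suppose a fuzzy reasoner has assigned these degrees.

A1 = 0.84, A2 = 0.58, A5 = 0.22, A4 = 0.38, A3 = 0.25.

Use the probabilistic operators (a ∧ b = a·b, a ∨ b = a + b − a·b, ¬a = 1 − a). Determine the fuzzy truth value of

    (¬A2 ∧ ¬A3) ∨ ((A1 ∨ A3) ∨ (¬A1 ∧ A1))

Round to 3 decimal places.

¬A2 = 1 − 0.5800 = 0.4200
¬A3 = 1 − 0.2500 = 0.7500
¬A2 ∧ ¬A3 = a·b on (0.4200, 0.7500) = 0.3150
A1 ∨ A3 = a + b − a·b on (0.8400, 0.2500) = 0.8800
¬A1 = 1 − 0.8400 = 0.1600
¬A1 ∧ A1 = a·b on (0.1600, 0.8400) = 0.1344
(A1 ∨ A3) ∨ (¬A1 ∧ A1) = a + b − a·b on (0.8800, 0.1344) = 0.8961
(¬A2 ∧ ¬A3) ∨ ((A1 ∨ A3) ∨ (¬A1 ∧ A1)) = a + b − a·b on (0.3150, 0.8961) = 0.9288

0.929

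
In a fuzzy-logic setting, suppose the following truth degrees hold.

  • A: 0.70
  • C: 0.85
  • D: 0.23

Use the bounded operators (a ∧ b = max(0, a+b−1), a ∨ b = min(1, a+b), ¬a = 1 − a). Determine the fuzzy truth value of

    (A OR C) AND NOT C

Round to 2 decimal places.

0.15

A OR C = min(1, a+b) on (0.70, 0.85) = 1.00
NOT C = 1 − 0.85 = 0.15
(A OR C) AND NOT C = max(0, a+b−1) on (1.00, 0.15) = 0.15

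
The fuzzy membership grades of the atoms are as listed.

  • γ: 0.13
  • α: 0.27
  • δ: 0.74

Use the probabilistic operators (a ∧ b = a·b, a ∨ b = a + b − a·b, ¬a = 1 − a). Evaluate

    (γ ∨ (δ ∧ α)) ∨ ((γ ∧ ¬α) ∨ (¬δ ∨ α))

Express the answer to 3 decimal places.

δ ∧ α = a·b on (0.7400, 0.2700) = 0.1998
γ ∨ (δ ∧ α) = a + b − a·b on (0.1300, 0.1998) = 0.3038
¬α = 1 − 0.2700 = 0.7300
γ ∧ ¬α = a·b on (0.1300, 0.7300) = 0.0949
¬δ = 1 − 0.7400 = 0.2600
¬δ ∨ α = a + b − a·b on (0.2600, 0.2700) = 0.4598
(γ ∧ ¬α) ∨ (¬δ ∨ α) = a + b − a·b on (0.0949, 0.4598) = 0.5111
(γ ∨ (δ ∧ α)) ∨ ((γ ∧ ¬α) ∨ (¬δ ∨ α)) = a + b − a·b on (0.3038, 0.5111) = 0.6596

0.660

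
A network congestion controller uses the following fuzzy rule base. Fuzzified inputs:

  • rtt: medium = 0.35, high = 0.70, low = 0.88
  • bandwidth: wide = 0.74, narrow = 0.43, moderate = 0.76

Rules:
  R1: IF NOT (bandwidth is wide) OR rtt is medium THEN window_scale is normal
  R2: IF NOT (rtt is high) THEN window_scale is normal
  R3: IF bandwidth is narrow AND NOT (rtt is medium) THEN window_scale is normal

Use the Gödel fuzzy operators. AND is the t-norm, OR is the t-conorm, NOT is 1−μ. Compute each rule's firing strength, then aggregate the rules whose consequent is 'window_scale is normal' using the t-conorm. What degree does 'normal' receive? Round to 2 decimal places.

R1: ¬wide=1−0.74=0.26, medium=0.35; OR[max(a, b)] → w = 0.35
R2: ¬high=1−0.70=0.30 → w = 0.30
R3: narrow=0.43, ¬medium=1−0.35=0.65; AND[min(a, b)] → w = 0.43
Rules with consequent 'normal': {R1, R2, R3} → strengths 0.35, 0.30, 0.43
Aggregate via t-conorm [max(a, b)]: 0.43

0.43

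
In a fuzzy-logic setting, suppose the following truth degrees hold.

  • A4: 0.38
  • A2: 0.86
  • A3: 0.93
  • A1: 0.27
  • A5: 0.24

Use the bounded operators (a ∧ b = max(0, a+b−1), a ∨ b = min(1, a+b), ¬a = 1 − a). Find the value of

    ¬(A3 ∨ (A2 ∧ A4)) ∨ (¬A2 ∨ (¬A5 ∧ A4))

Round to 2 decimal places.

0.28

A2 ∧ A4 = max(0, a+b−1) on (0.86, 0.38) = 0.24
A3 ∨ (A2 ∧ A4) = min(1, a+b) on (0.93, 0.24) = 1.00
¬(A3 ∨ (A2 ∧ A4)) = 1 − 1.00 = 0.00
¬A2 = 1 − 0.86 = 0.14
¬A5 = 1 − 0.24 = 0.76
¬A5 ∧ A4 = max(0, a+b−1) on (0.76, 0.38) = 0.14
¬A2 ∨ (¬A5 ∧ A4) = min(1, a+b) on (0.14, 0.14) = 0.28
¬(A3 ∨ (A2 ∧ A4)) ∨ (¬A2 ∨ (¬A5 ∧ A4)) = min(1, a+b) on (0.00, 0.28) = 0.28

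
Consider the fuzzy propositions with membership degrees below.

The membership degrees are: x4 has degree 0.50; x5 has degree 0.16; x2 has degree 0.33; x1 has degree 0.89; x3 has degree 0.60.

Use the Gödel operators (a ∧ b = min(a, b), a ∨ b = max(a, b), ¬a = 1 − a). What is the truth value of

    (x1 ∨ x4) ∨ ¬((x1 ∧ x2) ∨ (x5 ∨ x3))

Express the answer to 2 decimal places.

x1 ∨ x4 = max(a, b) on (0.89, 0.50) = 0.89
x1 ∧ x2 = min(a, b) on (0.89, 0.33) = 0.33
x5 ∨ x3 = max(a, b) on (0.16, 0.60) = 0.60
(x1 ∧ x2) ∨ (x5 ∨ x3) = max(a, b) on (0.33, 0.60) = 0.60
¬((x1 ∧ x2) ∨ (x5 ∨ x3)) = 1 − 0.60 = 0.40
(x1 ∨ x4) ∨ ¬((x1 ∧ x2) ∨ (x5 ∨ x3)) = max(a, b) on (0.89, 0.40) = 0.89

0.89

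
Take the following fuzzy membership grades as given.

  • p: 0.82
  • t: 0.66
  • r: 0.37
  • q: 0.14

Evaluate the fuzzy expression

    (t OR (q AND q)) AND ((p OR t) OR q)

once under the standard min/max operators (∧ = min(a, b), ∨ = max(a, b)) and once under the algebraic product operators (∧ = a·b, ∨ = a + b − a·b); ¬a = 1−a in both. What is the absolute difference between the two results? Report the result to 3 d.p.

Under standard min/max:
  q AND q = min(a, b) on (0.14, 0.14) = 0.14
  t OR (q AND q) = max(a, b) on (0.66, 0.14) = 0.66
  p OR t = max(a, b) on (0.82, 0.66) = 0.82
  (p OR t) OR q = max(a, b) on (0.82, 0.14) = 0.82
  (t OR (q AND q)) AND ((p OR t) OR q) = min(a, b) on (0.66, 0.82) = 0.66
  → value = 0.6600
Under algebraic product:
  q AND q = a·b on (0.1400, 0.1400) = 0.0196
  t OR (q AND q) = a + b − a·b on (0.6600, 0.0196) = 0.6667
  p OR t = a + b − a·b on (0.8200, 0.6600) = 0.9388
  (p OR t) OR q = a + b − a·b on (0.9388, 0.1400) = 0.9474
  (t OR (q AND q)) AND ((p OR t) OR q) = a·b on (0.6667, 0.9474) = 0.6316
  → value = 0.6316
|0.6600 − 0.6316| = 0.028

0.028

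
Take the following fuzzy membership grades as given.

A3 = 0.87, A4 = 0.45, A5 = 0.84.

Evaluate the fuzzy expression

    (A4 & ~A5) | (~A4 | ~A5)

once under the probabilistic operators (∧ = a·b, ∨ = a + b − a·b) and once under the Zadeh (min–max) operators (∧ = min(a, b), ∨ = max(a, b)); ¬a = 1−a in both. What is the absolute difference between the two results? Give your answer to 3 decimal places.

Under probabilistic:
  ~A5 = 1 − 0.8400 = 0.1600
  A4 & ~A5 = a·b on (0.4500, 0.1600) = 0.0720
  ~A4 = 1 − 0.4500 = 0.5500
  ~A5 = 1 − 0.8400 = 0.1600
  ~A4 | ~A5 = a + b − a·b on (0.5500, 0.1600) = 0.6220
  (A4 & ~A5) | (~A4 | ~A5) = a + b − a·b on (0.0720, 0.6220) = 0.6492
  → value = 0.6492
Under Zadeh (min–max):
  ~A5 = 1 − 0.84 = 0.16
  A4 & ~A5 = min(a, b) on (0.45, 0.16) = 0.16
  ~A4 = 1 − 0.45 = 0.55
  ~A5 = 1 − 0.84 = 0.16
  ~A4 | ~A5 = max(a, b) on (0.55, 0.16) = 0.55
  (A4 & ~A5) | (~A4 | ~A5) = max(a, b) on (0.16, 0.55) = 0.55
  → value = 0.5500
|0.6492 − 0.5500| = 0.099

0.099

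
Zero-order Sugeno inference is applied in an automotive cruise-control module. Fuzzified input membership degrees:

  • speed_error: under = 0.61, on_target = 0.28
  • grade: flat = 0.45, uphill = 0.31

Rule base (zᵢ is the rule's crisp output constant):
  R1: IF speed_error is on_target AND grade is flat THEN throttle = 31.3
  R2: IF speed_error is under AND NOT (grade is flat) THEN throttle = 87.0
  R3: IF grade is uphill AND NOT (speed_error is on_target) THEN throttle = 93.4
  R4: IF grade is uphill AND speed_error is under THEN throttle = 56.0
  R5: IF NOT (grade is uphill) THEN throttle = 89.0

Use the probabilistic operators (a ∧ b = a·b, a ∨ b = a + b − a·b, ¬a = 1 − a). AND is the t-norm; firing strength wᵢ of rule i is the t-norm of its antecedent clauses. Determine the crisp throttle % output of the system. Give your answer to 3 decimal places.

R1 (z=31.3): on_target=0.28, flat=0.45; AND[a·b] → w = 0.1260
R2 (z=87.0): under=0.61, ¬flat=1−0.45=0.55; AND[a·b] → w = 0.3355
R3 (z=93.4): uphill=0.31, ¬on_target=1−0.28=0.72; AND[a·b] → w = 0.2232
R4 (z=56.0): uphill=0.31, under=0.61; AND[a·b] → w = 0.1891
R5 (z=89.0): ¬uphill=1−0.31=0.69 → w = 0.6900
Weighted average = (0.1260·31.3 + 0.3355·87.0 + 0.2232·93.4 + 0.1891·56.0 + 0.6900·89.0) / (0.1260 + 0.3355 + 0.2232 + 0.1891 + 0.6900)
  = 125.9788 / 1.5638 = 80.559

80.559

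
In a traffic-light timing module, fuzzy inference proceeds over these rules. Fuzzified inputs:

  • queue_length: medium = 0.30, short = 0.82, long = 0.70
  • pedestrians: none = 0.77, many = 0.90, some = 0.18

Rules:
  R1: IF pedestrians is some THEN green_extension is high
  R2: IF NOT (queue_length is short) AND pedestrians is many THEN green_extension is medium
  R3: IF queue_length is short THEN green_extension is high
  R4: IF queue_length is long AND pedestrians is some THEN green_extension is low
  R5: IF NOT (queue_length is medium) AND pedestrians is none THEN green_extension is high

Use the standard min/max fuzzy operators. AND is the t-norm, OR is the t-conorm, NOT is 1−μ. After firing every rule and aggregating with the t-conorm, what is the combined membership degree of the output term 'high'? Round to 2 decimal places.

0.82

R1: some=0.18 → w = 0.18
R2: ¬short=1−0.82=0.18, many=0.90; AND[min(a, b)] → w = 0.18
R3: short=0.82 → w = 0.82
R4: long=0.70, some=0.18; AND[min(a, b)] → w = 0.18
R5: ¬medium=1−0.30=0.70, none=0.77; AND[min(a, b)] → w = 0.70
Rules with consequent 'high': {R1, R3, R5} → strengths 0.18, 0.82, 0.70
Aggregate via t-conorm [max(a, b)]: 0.82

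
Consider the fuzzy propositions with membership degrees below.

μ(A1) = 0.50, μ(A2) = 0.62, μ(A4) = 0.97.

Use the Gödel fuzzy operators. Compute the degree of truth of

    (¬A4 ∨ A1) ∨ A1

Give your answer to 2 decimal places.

0.50

¬A4 = 1 − 0.97 = 0.03
¬A4 ∨ A1 = max(a, b) on (0.03, 0.50) = 0.50
(¬A4 ∨ A1) ∨ A1 = max(a, b) on (0.50, 0.50) = 0.50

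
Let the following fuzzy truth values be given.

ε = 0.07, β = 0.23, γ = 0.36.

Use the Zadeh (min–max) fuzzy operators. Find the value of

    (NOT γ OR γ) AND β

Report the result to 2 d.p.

0.23

NOT γ = 1 − 0.36 = 0.64
NOT γ OR γ = max(a, b) on (0.64, 0.36) = 0.64
(NOT γ OR γ) AND β = min(a, b) on (0.64, 0.23) = 0.23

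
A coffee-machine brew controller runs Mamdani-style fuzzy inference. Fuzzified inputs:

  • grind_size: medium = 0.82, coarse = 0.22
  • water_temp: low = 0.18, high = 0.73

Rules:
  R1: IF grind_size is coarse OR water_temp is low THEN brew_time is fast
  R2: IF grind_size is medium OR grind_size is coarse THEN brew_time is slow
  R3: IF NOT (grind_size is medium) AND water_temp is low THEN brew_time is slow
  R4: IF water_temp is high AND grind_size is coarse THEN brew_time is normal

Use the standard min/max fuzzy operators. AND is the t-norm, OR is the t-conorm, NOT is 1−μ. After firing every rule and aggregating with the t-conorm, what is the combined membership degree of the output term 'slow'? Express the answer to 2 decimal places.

0.82

R1: coarse=0.22, low=0.18; OR[max(a, b)] → w = 0.22
R2: medium=0.82, coarse=0.22; OR[max(a, b)] → w = 0.82
R3: ¬medium=1−0.82=0.18, low=0.18; AND[min(a, b)] → w = 0.18
R4: high=0.73, coarse=0.22; AND[min(a, b)] → w = 0.22
Rules with consequent 'slow': {R2, R3} → strengths 0.82, 0.18
Aggregate via t-conorm [max(a, b)]: 0.82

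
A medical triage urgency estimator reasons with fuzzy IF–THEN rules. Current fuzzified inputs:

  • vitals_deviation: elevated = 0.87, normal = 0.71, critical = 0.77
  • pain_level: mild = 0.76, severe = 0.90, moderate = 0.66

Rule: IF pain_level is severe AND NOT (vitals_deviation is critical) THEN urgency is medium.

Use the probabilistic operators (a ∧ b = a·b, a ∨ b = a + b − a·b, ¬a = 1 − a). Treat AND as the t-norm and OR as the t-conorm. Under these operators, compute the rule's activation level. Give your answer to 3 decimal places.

0.207

firing strength: severe=0.90, ¬critical=1−0.77=0.23; AND[a·b] → w = 0.2070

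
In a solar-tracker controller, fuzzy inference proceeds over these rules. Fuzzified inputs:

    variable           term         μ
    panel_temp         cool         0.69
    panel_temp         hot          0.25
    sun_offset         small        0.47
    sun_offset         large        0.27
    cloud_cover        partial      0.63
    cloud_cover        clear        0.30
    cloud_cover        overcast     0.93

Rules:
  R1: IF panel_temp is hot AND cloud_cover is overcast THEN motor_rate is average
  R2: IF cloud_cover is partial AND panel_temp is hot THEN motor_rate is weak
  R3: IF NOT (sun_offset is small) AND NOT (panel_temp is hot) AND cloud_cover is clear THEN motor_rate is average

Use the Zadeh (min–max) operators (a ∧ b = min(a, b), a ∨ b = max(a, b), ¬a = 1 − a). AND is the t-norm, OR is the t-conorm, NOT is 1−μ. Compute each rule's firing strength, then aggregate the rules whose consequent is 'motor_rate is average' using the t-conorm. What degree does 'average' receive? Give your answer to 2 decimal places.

R1: hot=0.25, overcast=0.93; AND[min(a, b)] → w = 0.25
R2: partial=0.63, hot=0.25; AND[min(a, b)] → w = 0.25
R3: ¬small=1−0.47=0.53, ¬hot=1−0.25=0.75, clear=0.30; AND[min(a, b)] → w = 0.30
Rules with consequent 'average': {R1, R3} → strengths 0.25, 0.30
Aggregate via t-conorm [max(a, b)]: 0.30

0.30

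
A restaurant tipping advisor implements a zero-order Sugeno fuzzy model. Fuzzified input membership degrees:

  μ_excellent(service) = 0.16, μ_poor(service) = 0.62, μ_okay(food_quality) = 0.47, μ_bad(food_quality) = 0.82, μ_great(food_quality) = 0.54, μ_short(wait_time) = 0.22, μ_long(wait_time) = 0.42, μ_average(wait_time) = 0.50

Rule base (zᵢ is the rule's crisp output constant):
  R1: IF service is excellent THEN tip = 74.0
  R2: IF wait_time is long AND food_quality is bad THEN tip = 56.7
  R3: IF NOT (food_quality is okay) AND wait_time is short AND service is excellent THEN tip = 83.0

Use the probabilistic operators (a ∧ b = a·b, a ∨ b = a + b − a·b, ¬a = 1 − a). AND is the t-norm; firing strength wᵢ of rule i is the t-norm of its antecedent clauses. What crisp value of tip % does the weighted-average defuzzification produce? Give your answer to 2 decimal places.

R1 (z=74.0): excellent=0.16 → w = 0.1600
R2 (z=56.7): long=0.42, bad=0.82; AND[a·b] → w = 0.3444
R3 (z=83.0): ¬okay=1−0.47=0.53, short=0.22, excellent=0.16; AND[a·b] → w = 0.0187
Weighted average = (0.1600·74.0 + 0.3444·56.7 + 0.0187·83.0) / (0.1600 + 0.3444 + 0.0187)
  = 32.9159 / 0.5231 = 62.93

62.93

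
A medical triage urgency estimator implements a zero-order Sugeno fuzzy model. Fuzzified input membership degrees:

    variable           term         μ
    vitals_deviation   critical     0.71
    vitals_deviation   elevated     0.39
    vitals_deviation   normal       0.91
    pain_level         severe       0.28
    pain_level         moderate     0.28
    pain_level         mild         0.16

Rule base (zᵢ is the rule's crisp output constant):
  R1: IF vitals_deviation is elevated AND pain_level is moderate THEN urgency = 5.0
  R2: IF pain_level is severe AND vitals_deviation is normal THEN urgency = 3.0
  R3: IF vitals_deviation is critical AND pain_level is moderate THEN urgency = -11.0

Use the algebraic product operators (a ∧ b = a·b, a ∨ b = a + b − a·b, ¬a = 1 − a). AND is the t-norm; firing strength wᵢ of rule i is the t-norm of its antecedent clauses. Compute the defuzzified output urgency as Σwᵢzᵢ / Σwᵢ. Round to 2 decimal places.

-1.56

R1 (z=5.0): elevated=0.39, moderate=0.28; AND[a·b] → w = 0.1092
R2 (z=3.0): severe=0.28, normal=0.91; AND[a·b] → w = 0.2548
R3 (z=-11.0): critical=0.71, moderate=0.28; AND[a·b] → w = 0.1988
Weighted average = (0.1092·5.0 + 0.2548·3.0 + 0.1988·-11.0) / (0.1092 + 0.2548 + 0.1988)
  = -0.8764 / 0.5628 = -1.56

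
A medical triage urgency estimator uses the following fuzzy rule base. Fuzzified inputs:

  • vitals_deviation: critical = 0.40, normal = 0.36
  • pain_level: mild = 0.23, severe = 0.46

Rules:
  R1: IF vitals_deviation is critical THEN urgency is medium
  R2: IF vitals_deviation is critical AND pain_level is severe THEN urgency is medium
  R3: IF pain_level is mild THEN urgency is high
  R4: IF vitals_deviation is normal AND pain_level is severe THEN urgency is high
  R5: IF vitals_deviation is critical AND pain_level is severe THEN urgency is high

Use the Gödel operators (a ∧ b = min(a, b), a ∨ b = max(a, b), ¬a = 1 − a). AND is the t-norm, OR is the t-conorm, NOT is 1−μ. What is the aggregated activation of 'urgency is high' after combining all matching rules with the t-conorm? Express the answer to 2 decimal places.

0.40

R1: critical=0.40 → w = 0.40
R2: critical=0.40, severe=0.46; AND[min(a, b)] → w = 0.40
R3: mild=0.23 → w = 0.23
R4: normal=0.36, severe=0.46; AND[min(a, b)] → w = 0.36
R5: critical=0.40, severe=0.46; AND[min(a, b)] → w = 0.40
Rules with consequent 'high': {R3, R4, R5} → strengths 0.23, 0.36, 0.40
Aggregate via t-conorm [max(a, b)]: 0.40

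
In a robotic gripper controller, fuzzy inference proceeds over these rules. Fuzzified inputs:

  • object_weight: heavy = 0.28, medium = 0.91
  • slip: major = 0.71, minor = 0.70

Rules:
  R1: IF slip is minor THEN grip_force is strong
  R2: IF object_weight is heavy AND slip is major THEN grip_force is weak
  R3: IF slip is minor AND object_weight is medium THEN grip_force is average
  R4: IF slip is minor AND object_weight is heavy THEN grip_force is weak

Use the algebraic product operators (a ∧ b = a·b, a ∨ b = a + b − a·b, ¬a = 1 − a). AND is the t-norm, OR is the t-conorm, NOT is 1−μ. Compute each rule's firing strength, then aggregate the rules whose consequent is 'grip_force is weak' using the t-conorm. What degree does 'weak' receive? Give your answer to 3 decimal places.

R1: minor=0.70 → w = 0.7000
R2: heavy=0.28, major=0.71; AND[a·b] → w = 0.1988
R3: minor=0.70, medium=0.91; AND[a·b] → w = 0.6370
R4: minor=0.70, heavy=0.28; AND[a·b] → w = 0.1960
Rules with consequent 'weak': {R2, R4} → strengths 0.1988, 0.1960
Aggregate via t-conorm [a + b − a·b]: 0.3558

0.356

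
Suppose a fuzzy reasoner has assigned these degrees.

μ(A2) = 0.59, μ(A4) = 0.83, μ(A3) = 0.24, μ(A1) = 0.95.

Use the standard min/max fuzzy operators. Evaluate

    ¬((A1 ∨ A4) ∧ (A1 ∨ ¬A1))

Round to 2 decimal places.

A1 ∨ A4 = max(a, b) on (0.95, 0.83) = 0.95
¬A1 = 1 − 0.95 = 0.05
A1 ∨ ¬A1 = max(a, b) on (0.95, 0.05) = 0.95
(A1 ∨ A4) ∧ (A1 ∨ ¬A1) = min(a, b) on (0.95, 0.95) = 0.95
¬((A1 ∨ A4) ∧ (A1 ∨ ¬A1)) = 1 − 0.95 = 0.05

0.05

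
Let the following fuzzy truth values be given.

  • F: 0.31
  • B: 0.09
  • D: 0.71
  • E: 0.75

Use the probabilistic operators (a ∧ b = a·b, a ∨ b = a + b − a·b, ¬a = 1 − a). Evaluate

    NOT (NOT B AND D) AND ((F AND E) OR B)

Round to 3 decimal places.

NOT B = 1 − 0.0900 = 0.9100
NOT B AND D = a·b on (0.9100, 0.7100) = 0.6461
NOT (NOT B AND D) = 1 − 0.6461 = 0.3539
F AND E = a·b on (0.3100, 0.7500) = 0.2325
(F AND E) OR B = a + b − a·b on (0.2325, 0.0900) = 0.3016
NOT (NOT B AND D) AND ((F AND E) OR B) = a·b on (0.3539, 0.3016) = 0.1067

0.107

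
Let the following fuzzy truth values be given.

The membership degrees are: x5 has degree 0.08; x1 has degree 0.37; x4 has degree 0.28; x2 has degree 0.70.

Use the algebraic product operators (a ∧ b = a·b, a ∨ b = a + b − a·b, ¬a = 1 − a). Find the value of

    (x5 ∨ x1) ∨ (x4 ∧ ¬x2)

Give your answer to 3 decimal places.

x5 ∨ x1 = a + b − a·b on (0.0800, 0.3700) = 0.4204
¬x2 = 1 − 0.7000 = 0.3000
x4 ∧ ¬x2 = a·b on (0.2800, 0.3000) = 0.0840
(x5 ∨ x1) ∨ (x4 ∧ ¬x2) = a + b − a·b on (0.4204, 0.0840) = 0.4691

0.469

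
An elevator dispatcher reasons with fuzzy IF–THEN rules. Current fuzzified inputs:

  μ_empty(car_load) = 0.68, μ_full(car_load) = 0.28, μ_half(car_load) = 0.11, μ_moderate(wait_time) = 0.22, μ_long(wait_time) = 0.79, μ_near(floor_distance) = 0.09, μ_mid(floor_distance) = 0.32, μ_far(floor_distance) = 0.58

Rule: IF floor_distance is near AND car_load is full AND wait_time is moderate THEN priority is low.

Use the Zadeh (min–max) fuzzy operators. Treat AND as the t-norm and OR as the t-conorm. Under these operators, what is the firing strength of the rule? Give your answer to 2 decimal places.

firing strength: near=0.09, full=0.28, moderate=0.22; AND[min(a, b)] → w = 0.09

0.09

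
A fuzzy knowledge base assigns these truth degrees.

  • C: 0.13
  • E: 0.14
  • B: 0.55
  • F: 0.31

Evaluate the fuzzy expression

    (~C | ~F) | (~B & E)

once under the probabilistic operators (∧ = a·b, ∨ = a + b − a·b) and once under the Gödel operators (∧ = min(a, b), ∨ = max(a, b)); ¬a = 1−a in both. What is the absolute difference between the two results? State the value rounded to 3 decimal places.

0.092

Under probabilistic:
  ~C = 1 − 0.1300 = 0.8700
  ~F = 1 − 0.3100 = 0.6900
  ~C | ~F = a + b − a·b on (0.8700, 0.6900) = 0.9597
  ~B = 1 − 0.5500 = 0.4500
  ~B & E = a·b on (0.4500, 0.1400) = 0.0630
  (~C | ~F) | (~B & E) = a + b − a·b on (0.9597, 0.0630) = 0.9622
  → value = 0.9622
Under Gödel:
  ~C = 1 − 0.13 = 0.87
  ~F = 1 − 0.31 = 0.69
  ~C | ~F = max(a, b) on (0.87, 0.69) = 0.87
  ~B = 1 − 0.55 = 0.45
  ~B & E = min(a, b) on (0.45, 0.14) = 0.14
  (~C | ~F) | (~B & E) = max(a, b) on (0.87, 0.14) = 0.87
  → value = 0.8700
|0.9622 − 0.8700| = 0.092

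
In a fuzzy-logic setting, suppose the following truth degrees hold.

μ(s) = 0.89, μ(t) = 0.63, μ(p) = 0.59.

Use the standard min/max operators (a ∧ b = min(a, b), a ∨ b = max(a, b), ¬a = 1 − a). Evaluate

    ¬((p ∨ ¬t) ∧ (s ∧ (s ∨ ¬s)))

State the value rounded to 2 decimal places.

0.41

¬t = 1 − 0.63 = 0.37
p ∨ ¬t = max(a, b) on (0.59, 0.37) = 0.59
¬s = 1 − 0.89 = 0.11
s ∨ ¬s = max(a, b) on (0.89, 0.11) = 0.89
s ∧ (s ∨ ¬s) = min(a, b) on (0.89, 0.89) = 0.89
(p ∨ ¬t) ∧ (s ∧ (s ∨ ¬s)) = min(a, b) on (0.59, 0.89) = 0.59
¬((p ∨ ¬t) ∧ (s ∧ (s ∨ ¬s))) = 1 − 0.59 = 0.41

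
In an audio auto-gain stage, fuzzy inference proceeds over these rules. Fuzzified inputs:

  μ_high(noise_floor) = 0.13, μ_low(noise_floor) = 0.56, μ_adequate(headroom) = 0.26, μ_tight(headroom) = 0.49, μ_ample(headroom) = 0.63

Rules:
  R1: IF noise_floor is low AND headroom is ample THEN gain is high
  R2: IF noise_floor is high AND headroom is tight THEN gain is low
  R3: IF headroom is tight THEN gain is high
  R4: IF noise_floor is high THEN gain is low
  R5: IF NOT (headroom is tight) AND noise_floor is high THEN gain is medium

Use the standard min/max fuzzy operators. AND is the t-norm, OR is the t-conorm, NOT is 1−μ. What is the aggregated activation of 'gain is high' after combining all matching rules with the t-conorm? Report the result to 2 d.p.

0.56

R1: low=0.56, ample=0.63; AND[min(a, b)] → w = 0.56
R2: high=0.13, tight=0.49; AND[min(a, b)] → w = 0.13
R3: tight=0.49 → w = 0.49
R4: high=0.13 → w = 0.13
R5: ¬tight=1−0.49=0.51, high=0.13; AND[min(a, b)] → w = 0.13
Rules with consequent 'high': {R1, R3} → strengths 0.56, 0.49
Aggregate via t-conorm [max(a, b)]: 0.56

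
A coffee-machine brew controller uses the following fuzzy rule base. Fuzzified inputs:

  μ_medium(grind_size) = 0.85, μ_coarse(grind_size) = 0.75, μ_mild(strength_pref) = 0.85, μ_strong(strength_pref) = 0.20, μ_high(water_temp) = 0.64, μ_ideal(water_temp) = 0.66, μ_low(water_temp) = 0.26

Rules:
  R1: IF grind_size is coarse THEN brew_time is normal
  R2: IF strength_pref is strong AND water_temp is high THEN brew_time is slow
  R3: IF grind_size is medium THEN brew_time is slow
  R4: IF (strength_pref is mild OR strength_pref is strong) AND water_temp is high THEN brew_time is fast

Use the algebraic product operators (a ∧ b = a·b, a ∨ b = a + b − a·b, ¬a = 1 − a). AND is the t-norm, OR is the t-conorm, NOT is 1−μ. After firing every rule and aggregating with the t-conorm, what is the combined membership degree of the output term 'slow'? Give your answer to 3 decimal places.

0.869

R1: coarse=0.75 → w = 0.7500
R2: strong=0.20, high=0.64; AND[a·b] → w = 0.1280
R3: medium=0.85 → w = 0.8500
R4: (mild=0.85 OR strong=0.20) = 0.8800; AND[a·b] with high=0.64 → w = 0.5632
Rules with consequent 'slow': {R2, R3} → strengths 0.1280, 0.8500
Aggregate via t-conorm [a + b − a·b]: 0.8692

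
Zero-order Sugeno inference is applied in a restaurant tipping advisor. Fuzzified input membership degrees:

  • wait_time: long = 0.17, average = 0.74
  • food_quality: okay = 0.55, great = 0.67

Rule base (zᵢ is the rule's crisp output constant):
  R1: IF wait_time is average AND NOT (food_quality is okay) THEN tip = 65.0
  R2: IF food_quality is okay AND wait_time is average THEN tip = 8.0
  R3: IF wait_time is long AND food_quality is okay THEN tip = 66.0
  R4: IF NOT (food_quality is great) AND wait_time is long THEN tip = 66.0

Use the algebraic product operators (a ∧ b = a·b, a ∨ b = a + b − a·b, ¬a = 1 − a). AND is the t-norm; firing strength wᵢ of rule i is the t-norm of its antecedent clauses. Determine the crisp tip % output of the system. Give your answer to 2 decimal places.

R1 (z=65.0): average=0.74, ¬okay=1−0.55=0.45; AND[a·b] → w = 0.3330
R2 (z=8.0): okay=0.55, average=0.74; AND[a·b] → w = 0.4070
R3 (z=66.0): long=0.17, okay=0.55; AND[a·b] → w = 0.0935
R4 (z=66.0): ¬great=1−0.67=0.33, long=0.17; AND[a·b] → w = 0.0561
Weighted average = (0.3330·65.0 + 0.4070·8.0 + 0.0935·66.0 + 0.0561·66.0) / (0.3330 + 0.4070 + 0.0935 + 0.0561)
  = 34.7746 / 0.8896 = 39.09

39.09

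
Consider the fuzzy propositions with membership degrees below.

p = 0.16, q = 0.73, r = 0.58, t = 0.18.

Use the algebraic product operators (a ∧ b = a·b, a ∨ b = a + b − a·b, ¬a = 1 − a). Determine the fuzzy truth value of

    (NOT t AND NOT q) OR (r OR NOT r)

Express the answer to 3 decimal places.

NOT t = 1 − 0.1800 = 0.8200
NOT q = 1 − 0.7300 = 0.2700
NOT t AND NOT q = a·b on (0.8200, 0.2700) = 0.2214
NOT r = 1 − 0.5800 = 0.4200
r OR NOT r = a + b − a·b on (0.5800, 0.4200) = 0.7564
(NOT t AND NOT q) OR (r OR NOT r) = a + b − a·b on (0.2214, 0.7564) = 0.8103

0.810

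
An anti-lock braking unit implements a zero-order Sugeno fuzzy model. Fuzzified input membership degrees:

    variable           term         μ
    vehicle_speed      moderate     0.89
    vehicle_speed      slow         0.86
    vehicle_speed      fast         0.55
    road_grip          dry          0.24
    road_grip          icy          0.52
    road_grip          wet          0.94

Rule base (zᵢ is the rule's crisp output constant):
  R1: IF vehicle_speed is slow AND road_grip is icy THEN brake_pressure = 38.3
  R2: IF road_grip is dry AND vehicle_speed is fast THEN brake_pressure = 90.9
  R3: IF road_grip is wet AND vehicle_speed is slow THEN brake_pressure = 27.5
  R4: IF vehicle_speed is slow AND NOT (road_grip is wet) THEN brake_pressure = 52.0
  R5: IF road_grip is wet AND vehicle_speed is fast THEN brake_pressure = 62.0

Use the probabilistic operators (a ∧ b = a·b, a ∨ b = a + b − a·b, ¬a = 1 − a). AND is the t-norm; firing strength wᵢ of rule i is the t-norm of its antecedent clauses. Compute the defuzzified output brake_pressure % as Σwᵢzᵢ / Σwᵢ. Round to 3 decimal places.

R1 (z=38.3): slow=0.86, icy=0.52; AND[a·b] → w = 0.4472
R2 (z=90.9): dry=0.24, fast=0.55; AND[a·b] → w = 0.1320
R3 (z=27.5): wet=0.94, slow=0.86; AND[a·b] → w = 0.8084
R4 (z=52.0): slow=0.86, ¬wet=1−0.94=0.06; AND[a·b] → w = 0.0516
R5 (z=62.0): wet=0.94, fast=0.55; AND[a·b] → w = 0.5170
Weighted average = (0.4472·38.3 + 0.1320·90.9 + 0.8084·27.5 + 0.0516·52.0 + 0.5170·62.0) / (0.4472 + 0.1320 + 0.8084 + 0.0516 + 0.5170)
  = 86.0948 / 1.9562 = 44.011

44.011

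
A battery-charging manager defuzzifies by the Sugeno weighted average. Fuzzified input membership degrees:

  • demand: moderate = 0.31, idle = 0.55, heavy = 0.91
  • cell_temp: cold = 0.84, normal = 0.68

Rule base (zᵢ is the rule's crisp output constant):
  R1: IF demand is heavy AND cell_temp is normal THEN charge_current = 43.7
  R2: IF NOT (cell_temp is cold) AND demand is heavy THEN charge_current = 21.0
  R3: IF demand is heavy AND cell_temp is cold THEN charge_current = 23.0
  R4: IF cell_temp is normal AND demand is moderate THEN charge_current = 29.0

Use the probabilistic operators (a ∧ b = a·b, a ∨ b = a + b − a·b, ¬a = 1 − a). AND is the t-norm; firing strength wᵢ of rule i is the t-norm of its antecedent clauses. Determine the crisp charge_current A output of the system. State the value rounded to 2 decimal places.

30.92

R1 (z=43.7): heavy=0.91, normal=0.68; AND[a·b] → w = 0.6188
R2 (z=21.0): ¬cold=1−0.84=0.16, heavy=0.91; AND[a·b] → w = 0.1456
R3 (z=23.0): heavy=0.91, cold=0.84; AND[a·b] → w = 0.7644
R4 (z=29.0): normal=0.68, moderate=0.31; AND[a·b] → w = 0.2108
Weighted average = (0.6188·43.7 + 0.1456·21.0 + 0.7644·23.0 + 0.2108·29.0) / (0.6188 + 0.1456 + 0.7644 + 0.2108)
  = 53.7936 / 1.7396 = 30.92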